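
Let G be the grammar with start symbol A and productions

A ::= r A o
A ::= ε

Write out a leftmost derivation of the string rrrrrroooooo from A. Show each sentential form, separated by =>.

A => rAo   [A ::= r A o]
rAo => rrAoo   [A ::= r A o]
rrAoo => rrrAooo   [A ::= r A o]
rrrAooo => rrrrAoooo   [A ::= r A o]
rrrrAoooo => rrrrrAooooo   [A ::= r A o]
rrrrrAooooo => rrrrrrAoooooo   [A ::= r A o]
rrrrrrAoooooo => rrrrrroooooo   [A ::= ε]

A => rAo => rrAoo => rrrAooo => rrrrAoooo => rrrrrAooooo => rrrrrrAoooooo => rrrrrroooooo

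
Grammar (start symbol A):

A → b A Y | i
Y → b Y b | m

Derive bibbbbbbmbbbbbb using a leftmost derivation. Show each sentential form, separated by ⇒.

A ⇒ bAY ⇒ biY ⇒ bibYb ⇒ bibbYbb ⇒ bibbbYbbb ⇒ bibbbbYbbbb ⇒ bibbbbbYbbbbb ⇒ bibbbbbbYbbbbbb ⇒ bibbbbbbmbbbbbb

A ⇒ bAY   [A → b A Y]
bAY ⇒ biY   [A → i]
biY ⇒ bibYb   [Y → b Y b]
bibYb ⇒ bibbYbb   [Y → b Y b]
bibbYbb ⇒ bibbbYbbb   [Y → b Y b]
bibbbYbbb ⇒ bibbbbYbbbb   [Y → b Y b]
bibbbbYbbbb ⇒ bibbbbbYbbbbb   [Y → b Y b]
bibbbbbYbbbbb ⇒ bibbbbbbYbbbbbb   [Y → b Y b]
bibbbbbbYbbbbbb ⇒ bibbbbbbmbbbbbb   [Y → m]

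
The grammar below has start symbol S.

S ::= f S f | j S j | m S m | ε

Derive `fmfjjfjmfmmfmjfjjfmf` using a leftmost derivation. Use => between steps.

S => fSf   [S ::= f S f]
fSf => fmSmf   [S ::= m S m]
fmSmf => fmfSfmf   [S ::= f S f]
fmfSfmf => fmfjSjfmf   [S ::= j S j]
fmfjSjfmf => fmfjjSjjfmf   [S ::= j S j]
fmfjjSjjfmf => fmfjjfSfjjfmf   [S ::= f S f]
fmfjjfSfjjfmf => fmfjjfjSjfjjfmf   [S ::= j S j]
fmfjjfjSjfjjfmf => fmfjjfjmSmjfjjfmf   [S ::= m S m]
fmfjjfjmSmjfjjfmf => fmfjjfjmfSfmjfjjfmf   [S ::= f S f]
fmfjjfjmfSfmjfjjfmf => fmfjjfjmfmSmfmjfjjfmf   [S ::= m S m]
fmfjjfjmfmSmfmjfjjfmf => fmfjjfjmfmmfmjfjjfmf   [S ::= ε]

S => fSf => fmSmf => fmfSfmf => fmfjSjfmf => fmfjjSjjfmf => fmfjjfSfjjfmf => fmfjjfjSjfjjfmf => fmfjjfjmSmjfjjfmf => fmfjjfjmfSfmjfjjfmf => fmfjjfjmfmSmfmjfjjfmf => fmfjjfjmfmmfmjfjjfmf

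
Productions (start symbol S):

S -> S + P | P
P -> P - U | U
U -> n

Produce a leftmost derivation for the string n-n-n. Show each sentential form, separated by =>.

S => P => P-U => P-U-U => U-U-U => n-U-U => n-n-U => n-n-n

S => P   [S -> P]
P => P-U   [P -> P - U]
P-U => P-U-U   [P -> P - U]
P-U-U => U-U-U   [P -> U]
U-U-U => n-U-U   [U -> n]
n-U-U => n-n-U   [U -> n]
n-n-U => n-n-n   [U -> n]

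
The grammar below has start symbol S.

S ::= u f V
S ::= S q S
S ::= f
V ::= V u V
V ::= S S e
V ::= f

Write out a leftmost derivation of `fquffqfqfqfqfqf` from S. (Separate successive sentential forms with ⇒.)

S ⇒ SqS   [S ::= S q S]
SqS ⇒ SqSqS   [S ::= S q S]
SqSqS ⇒ SqSqSqS   [S ::= S q S]
SqSqSqS ⇒ SqSqSqSqS   [S ::= S q S]
SqSqSqSqS ⇒ SqSqSqSqSqS   [S ::= S q S]
SqSqSqSqSqS ⇒ fqSqSqSqSqS   [S ::= f]
fqSqSqSqSqS ⇒ fqSqSqSqSqSqS   [S ::= S q S]
fqSqSqSqSqSqS ⇒ fqufVqSqSqSqSqS   [S ::= u f V]
fqufVqSqSqSqSqS ⇒ fquffqSqSqSqSqS   [V ::= f]
fquffqSqSqSqSqS ⇒ fquffqfqSqSqSqS   [S ::= f]
fquffqfqSqSqSqS ⇒ fquffqfqfqSqSqS   [S ::= f]
fquffqfqfqSqSqS ⇒ fquffqfqfqfqSqS   [S ::= f]
fquffqfqfqfqSqS ⇒ fquffqfqfqfqfqS   [S ::= f]
fquffqfqfqfqfqS ⇒ fquffqfqfqfqfqf   [S ::= f]

S ⇒ SqS ⇒ SqSqS ⇒ SqSqSqS ⇒ SqSqSqSqS ⇒ SqSqSqSqSqS ⇒ fqSqSqSqSqS ⇒ fqSqSqSqSqSqS ⇒ fqufVqSqSqSqSqS ⇒ fquffqSqSqSqSqS ⇒ fquffqfqSqSqSqS ⇒ fquffqfqfqSqSqS ⇒ fquffqfqfqfqSqS ⇒ fquffqfqfqfqfqS ⇒ fquffqfqfqfqfqf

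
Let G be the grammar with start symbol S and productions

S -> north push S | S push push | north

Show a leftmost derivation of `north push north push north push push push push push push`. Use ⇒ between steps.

S ⇒ north push S   [S -> north push S]
north push S ⇒ north push north push S   [S -> north push S]
north push north push S ⇒ north push north push S push push   [S -> S push push]
north push north push S push push ⇒ north push north push S push push push push   [S -> S push push]
north push north push S push push push push ⇒ north push north push S push push push push push push   [S -> S push push]
north push north push S push push push push push push ⇒ north push north push north push push push push push push   [S -> north]

S ⇒ north push S ⇒ north push north push S ⇒ north push north push S push push ⇒ north push north push S push push push push ⇒ north push north push S push push push push push push ⇒ north push north push north push push push push push push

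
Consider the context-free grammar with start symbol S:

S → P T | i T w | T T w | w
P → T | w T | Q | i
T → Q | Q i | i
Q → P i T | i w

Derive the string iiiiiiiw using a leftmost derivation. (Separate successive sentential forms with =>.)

S => TTw   [S → T T w]
TTw => QTw   [T → Q]
QTw => PiTTw   [Q → P i T]
PiTTw => TiTTw   [P → T]
TiTTw => QiiTTw   [T → Q i]
QiiTTw => PiTiiTTw   [Q → P i T]
PiTiiTTw => iiTiiTTw   [P → i]
iiTiiTTw => iiiiiTTw   [T → i]
iiiiiTTw => iiiiiiTw   [T → i]
iiiiiiTw => iiiiiiiw   [T → i]

S=>TTw=>QTw=>PiTTw=>TiTTw=>QiiTTw=>PiTiiTTw=>iiTiiTTw=>iiiiiTTw=>iiiiiiTw=>iiiiiiiw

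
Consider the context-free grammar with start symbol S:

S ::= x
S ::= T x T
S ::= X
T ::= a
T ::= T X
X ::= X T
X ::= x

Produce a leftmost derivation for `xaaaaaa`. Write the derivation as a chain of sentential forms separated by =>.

S => X   [S ::= X]
X => XT   [X ::= X T]
XT => XTT   [X ::= X T]
XTT => XTTT   [X ::= X T]
XTTT => XTTTT   [X ::= X T]
XTTTT => XTTTTT   [X ::= X T]
XTTTTT => XTTTTTT   [X ::= X T]
XTTTTTT => xTTTTTT   [X ::= x]
xTTTTTT => xaTTTTT   [T ::= a]
xaTTTTT => xaaTTTT   [T ::= a]
xaaTTTT => xaaaTTT   [T ::= a]
xaaaTTT => xaaaaTT   [T ::= a]
xaaaaTT => xaaaaaT   [T ::= a]
xaaaaaT => xaaaaaa   [T ::= a]

S => X => XT => XTT => XTTT => XTTTT => XTTTTT => XTTTTTT => xTTTTTT => xaTTTTT => xaaTTTT => xaaaTTT => xaaaaTT => xaaaaaT => xaaaaaa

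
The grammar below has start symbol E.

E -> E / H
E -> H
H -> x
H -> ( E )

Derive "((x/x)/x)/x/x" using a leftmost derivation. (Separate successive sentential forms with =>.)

E => E/H   [E -> E / H]
E/H => E/H/H   [E -> E / H]
E/H/H => H/H/H   [E -> H]
H/H/H => (E)/H/H   [H -> ( E )]
(E)/H/H => (E/H)/H/H   [E -> E / H]
(E/H)/H/H => (H/H)/H/H   [E -> H]
(H/H)/H/H => ((E)/H)/H/H   [H -> ( E )]
((E)/H)/H/H => ((E/H)/H)/H/H   [E -> E / H]
((E/H)/H)/H/H => ((H/H)/H)/H/H   [E -> H]
((H/H)/H)/H/H => ((x/H)/H)/H/H   [H -> x]
((x/H)/H)/H/H => ((x/x)/H)/H/H   [H -> x]
((x/x)/H)/H/H => ((x/x)/x)/H/H   [H -> x]
((x/x)/x)/H/H => ((x/x)/x)/x/H   [H -> x]
((x/x)/x)/x/H => ((x/x)/x)/x/x   [H -> x]

E=>E/H=>E/H/H=>H/H/H=>(E)/H/H=>(E/H)/H/H=>(H/H)/H/H=>((E)/H)/H/H=>((E/H)/H)/H/H=>((H/H)/H)/H/H=>((x/H)/H)/H/H=>((x/x)/H)/H/H=>((x/x)/x)/H/H=>((x/x)/x)/x/H=>((x/x)/x)/x/x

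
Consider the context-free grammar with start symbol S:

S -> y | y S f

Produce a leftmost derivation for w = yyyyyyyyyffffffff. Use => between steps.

S => ySf => yySff => yyySfff => yyyySffff => yyyyySfffff => yyyyyySffffff => yyyyyyySfffffff => yyyyyyyySffffffff => yyyyyyyyyffffffff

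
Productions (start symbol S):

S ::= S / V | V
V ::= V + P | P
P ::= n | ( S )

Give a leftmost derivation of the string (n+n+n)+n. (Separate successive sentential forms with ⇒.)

S⇒V⇒V+P⇒P+P⇒(S)+P⇒(V)+P⇒(V+P)+P⇒(V+P+P)+P⇒(P+P+P)+P⇒(n+P+P)+P⇒(n+n+P)+P⇒(n+n+n)+P⇒(n+n+n)+n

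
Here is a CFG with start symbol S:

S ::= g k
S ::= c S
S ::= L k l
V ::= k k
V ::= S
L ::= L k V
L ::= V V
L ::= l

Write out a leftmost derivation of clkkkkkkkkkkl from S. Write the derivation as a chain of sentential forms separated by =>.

S => cS => cLkl => cLkVkl => cLkVkVkl => cLkVkVkVkl => clkVkVkVkl => clkkkkVkVkl => clkkkkkkkVkl => clkkkkkkkkkkl

S => cS   [S ::= c S]
cS => cLkl   [S ::= L k l]
cLkl => cLkVkl   [L ::= L k V]
cLkVkl => cLkVkVkl   [L ::= L k V]
cLkVkVkl => cLkVkVkVkl   [L ::= L k V]
cLkVkVkVkl => clkVkVkVkl   [L ::= l]
clkVkVkVkl => clkkkkVkVkl   [V ::= k k]
clkkkkVkVkl => clkkkkkkkVkl   [V ::= k k]
clkkkkkkkVkl => clkkkkkkkkkkl   [V ::= k k]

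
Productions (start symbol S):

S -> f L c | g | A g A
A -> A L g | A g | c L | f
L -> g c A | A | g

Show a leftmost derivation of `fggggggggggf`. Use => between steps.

S => AgA => ALggA => ALgLggA => AgLgLggA => ALggLgLggA => AgLggLgLggA => AggLggLgLggA => fggLggLgLggA => fgggggLgLggA => fgggggggLggA => fggggggggggA => fggggggggggf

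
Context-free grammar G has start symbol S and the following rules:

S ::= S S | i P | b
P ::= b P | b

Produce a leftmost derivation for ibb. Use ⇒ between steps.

S ⇒ iP   [S ::= i P]
iP ⇒ ibP   [P ::= b P]
ibP ⇒ ibb   [P ::= b]

S ⇒ iP ⇒ ibP ⇒ ibb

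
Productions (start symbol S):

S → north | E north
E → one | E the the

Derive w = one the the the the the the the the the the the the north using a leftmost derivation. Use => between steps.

S => E north => E the the north => E the the the the north => E the the the the the the north => E the the the the the the the the north => E the the the the the the the the the the north => E the the the the the the the the the the the the north => one the the the the the the the the the the the the north

S => E north   [S → E north]
E north => E the the north   [E → E the the]
E the the north => E the the the the north   [E → E the the]
E the the the the north => E the the the the the the north   [E → E the the]
E the the the the the the north => E the the the the the the the the north   [E → E the the]
E the the the the the the the the north => E the the the the the the the the the the north   [E → E the the]
E the the the the the the the the the the north => E the the the the the the the the the the the the north   [E → E the the]
E the the the the the the the the the the the the north => one the the the the the the the the the the the the north   [E → one]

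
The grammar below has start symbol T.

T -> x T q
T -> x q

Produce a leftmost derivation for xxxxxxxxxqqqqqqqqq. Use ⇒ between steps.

T ⇒ xTq   [T -> x T q]
xTq ⇒ xxTqq   [T -> x T q]
xxTqq ⇒ xxxTqqq   [T -> x T q]
xxxTqqq ⇒ xxxxTqqqq   [T -> x T q]
xxxxTqqqq ⇒ xxxxxTqqqqq   [T -> x T q]
xxxxxTqqqqq ⇒ xxxxxxTqqqqqq   [T -> x T q]
xxxxxxTqqqqqq ⇒ xxxxxxxTqqqqqqq   [T -> x T q]
xxxxxxxTqqqqqqq ⇒ xxxxxxxxTqqqqqqqq   [T -> x T q]
xxxxxxxxTqqqqqqqq ⇒ xxxxxxxxxqqqqqqqqq   [T -> x q]

T ⇒ xTq ⇒ xxTqq ⇒ xxxTqqq ⇒ xxxxTqqqq ⇒ xxxxxTqqqqq ⇒ xxxxxxTqqqqqq ⇒ xxxxxxxTqqqqqqq ⇒ xxxxxxxxTqqqqqqqq ⇒ xxxxxxxxxqqqqqqqqq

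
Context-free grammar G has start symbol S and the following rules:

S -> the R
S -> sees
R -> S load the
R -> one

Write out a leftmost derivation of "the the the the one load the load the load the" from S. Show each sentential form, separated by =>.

S => the R => the S load the => the the R load the => the the S load the load the => the the the R load the load the => the the the S load the load the load the => the the the the R load the load the load the => the the the the one load the load the load the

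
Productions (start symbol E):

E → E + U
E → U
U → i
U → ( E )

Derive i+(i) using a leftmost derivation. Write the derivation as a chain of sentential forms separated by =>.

E => E+U   [E → E + U]
E+U => U+U   [E → U]
U+U => i+U   [U → i]
i+U => i+(E)   [U → ( E )]
i+(E) => i+(U)   [E → U]
i+(U) => i+(i)   [U → i]

E => E+U => U+U => i+U => i+(E) => i+(U) => i+(i)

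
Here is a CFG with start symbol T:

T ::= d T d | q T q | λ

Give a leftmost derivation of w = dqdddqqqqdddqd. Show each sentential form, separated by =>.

T => dTd   [T ::= d T d]
dTd => dqTqd   [T ::= q T q]
dqTqd => dqdTdqd   [T ::= d T d]
dqdTdqd => dqddTddqd   [T ::= d T d]
dqddTddqd => dqdddTdddqd   [T ::= d T d]
dqdddTdddqd => dqdddqTqdddqd   [T ::= q T q]
dqdddqTqdddqd => dqdddqqTqqdddqd   [T ::= q T q]
dqdddqqTqqdddqd => dqdddqqqqdddqd   [T ::= λ]

T=>dTd=>dqTqd=>dqdTdqd=>dqddTddqd=>dqdddTdddqd=>dqdddqTqdddqd=>dqdddqqTqqdddqd=>dqdddqqqqdddqd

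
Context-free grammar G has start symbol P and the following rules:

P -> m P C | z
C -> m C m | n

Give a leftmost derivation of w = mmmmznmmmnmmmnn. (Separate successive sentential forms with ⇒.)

P ⇒ mPC   [P -> m P C]
mPC ⇒ mmPCC   [P -> m P C]
mmPCC ⇒ mmmPCCC   [P -> m P C]
mmmPCCC ⇒ mmmmPCCCC   [P -> m P C]
mmmmPCCCC ⇒ mmmmzCCCC   [P -> z]
mmmmzCCCC ⇒ mmmmznCCC   [C -> n]
mmmmznCCC ⇒ mmmmznmCmCC   [C -> m C m]
mmmmznmCmCC ⇒ mmmmznmmCmmCC   [C -> m C m]
mmmmznmmCmmCC ⇒ mmmmznmmmCmmmCC   [C -> m C m]
mmmmznmmmCmmmCC ⇒ mmmmznmmmnmmmCC   [C -> n]
mmmmznmmmnmmmCC ⇒ mmmmznmmmnmmmnC   [C -> n]
mmmmznmmmnmmmnC ⇒ mmmmznmmmnmmmnn   [C -> n]

P ⇒ mPC ⇒ mmPCC ⇒ mmmPCCC ⇒ mmmmPCCCC ⇒ mmmmzCCCC ⇒ mmmmznCCC ⇒ mmmmznmCmCC ⇒ mmmmznmmCmmCC ⇒ mmmmznmmmCmmmCC ⇒ mmmmznmmmnmmmCC ⇒ mmmmznmmmnmmmnC ⇒ mmmmznmmmnmmmnn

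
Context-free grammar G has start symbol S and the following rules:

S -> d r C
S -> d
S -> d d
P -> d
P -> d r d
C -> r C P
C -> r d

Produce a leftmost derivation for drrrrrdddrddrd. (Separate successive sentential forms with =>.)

S => drC   [S -> d r C]
drC => drrCP   [C -> r C P]
drrCP => drrrCPP   [C -> r C P]
drrrCPP => drrrrCPPP   [C -> r C P]
drrrrCPPP => drrrrrdPPP   [C -> r d]
drrrrrdPPP => drrrrrddPP   [P -> d]
drrrrrddPP => drrrrrdddrdP   [P -> d r d]
drrrrrdddrdP => drrrrrdddrddrd   [P -> d r d]

S => drC => drrCP => drrrCPP => drrrrCPPP => drrrrrdPPP => drrrrrddPP => drrrrrdddrdP => drrrrrdddrddrd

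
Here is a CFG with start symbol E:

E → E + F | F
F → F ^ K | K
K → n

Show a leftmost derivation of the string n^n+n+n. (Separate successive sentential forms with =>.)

E=>E+F=>E+F+F=>F+F+F=>F^K+F+F=>K^K+F+F=>n^K+F+F=>n^n+F+F=>n^n+K+F=>n^n+n+F=>n^n+n+K=>n^n+n+n

E => E+F   [E → E + F]
E+F => E+F+F   [E → E + F]
E+F+F => F+F+F   [E → F]
F+F+F => F^K+F+F   [F → F ^ K]
F^K+F+F => K^K+F+F   [F → K]
K^K+F+F => n^K+F+F   [K → n]
n^K+F+F => n^n+F+F   [K → n]
n^n+F+F => n^n+K+F   [F → K]
n^n+K+F => n^n+n+F   [K → n]
n^n+n+F => n^n+n+K   [F → K]
n^n+n+K => n^n+n+n   [K → n]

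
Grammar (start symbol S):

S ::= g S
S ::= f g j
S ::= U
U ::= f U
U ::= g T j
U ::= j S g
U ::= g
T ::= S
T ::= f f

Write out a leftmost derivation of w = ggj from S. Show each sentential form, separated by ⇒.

S ⇒ U ⇒ gTj ⇒ gSj ⇒ gUj ⇒ ggj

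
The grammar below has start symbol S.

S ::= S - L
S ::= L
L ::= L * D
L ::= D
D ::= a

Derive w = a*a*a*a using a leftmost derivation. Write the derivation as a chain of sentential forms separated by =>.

S=>L=>L*D=>L*D*D=>L*D*D*D=>D*D*D*D=>a*D*D*D=>a*a*D*D=>a*a*a*D=>a*a*a*a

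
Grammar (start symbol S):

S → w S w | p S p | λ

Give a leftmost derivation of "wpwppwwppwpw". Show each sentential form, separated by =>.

S => wSw   [S → w S w]
wSw => wpSpw   [S → p S p]
wpSpw => wpwSwpw   [S → w S w]
wpwSwpw => wpwpSpwpw   [S → p S p]
wpwpSpwpw => wpwppSppwpw   [S → p S p]
wpwppSppwpw => wpwppwSwppwpw   [S → w S w]
wpwppwSwppwpw => wpwppwwppwpw   [S → λ]

S => wSw => wpSpw => wpwSwpw => wpwpSpwpw => wpwppSppwpw => wpwppwSwppwpw => wpwppwwppwpw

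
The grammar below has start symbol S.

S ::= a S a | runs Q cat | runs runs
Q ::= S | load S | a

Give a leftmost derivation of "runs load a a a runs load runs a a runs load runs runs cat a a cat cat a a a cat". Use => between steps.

S => runs Q cat   [S ::= runs Q cat]
runs Q cat => runs load S cat   [Q ::= load S]
runs load S cat => runs load a S a cat   [S ::= a S a]
runs load a S a cat => runs load a a S a a cat   [S ::= a S a]
runs load a a S a a cat => runs load a a a S a a a cat   [S ::= a S a]
runs load a a a S a a a cat => runs load a a a runs Q cat a a a cat   [S ::= runs Q cat]
runs load a a a runs Q cat a a a cat => runs load a a a runs load S cat a a a cat   [Q ::= load S]
runs load a a a runs load S cat a a a cat => runs load a a a runs load runs Q cat cat a a a cat   [S ::= runs Q cat]
runs load a a a runs load runs Q cat cat a a a cat => runs load a a a runs load runs S cat cat a a a cat   [Q ::= S]
runs load a a a runs load runs S cat cat a a a cat => runs load a a a runs load runs a S a cat cat a a a cat   [S ::= a S a]
runs load a a a runs load runs a S a cat cat a a a cat => runs load a a a runs load runs a a S a a cat cat a a a cat   [S ::= a S a]
runs load a a a runs load runs a a S a a cat cat a a a cat => runs load a a a runs load runs a a runs Q cat a a cat cat a a a cat   [S ::= runs Q cat]
runs load a a a runs load runs a a runs Q cat a a cat cat a a a cat => runs load a a a runs load runs a a runs load S cat a a cat cat a a a cat   [Q ::= load S]
runs load a a a runs load runs a a runs load S cat a a cat cat a a a cat => runs load a a a runs load runs a a runs load runs runs cat a a cat cat a a a cat   [S ::= runs runs]

S => runs Q cat => runs load S cat => runs load a S a cat => runs load a a S a a cat => runs load a a a S a a a cat => runs load a a a runs Q cat a a a cat => runs load a a a runs load S cat a a a cat => runs load a a a runs load runs Q cat cat a a a cat => runs load a a a runs load runs S cat cat a a a cat => runs load a a a runs load runs a S a cat cat a a a cat => runs load a a a runs load runs a a S a a cat cat a a a cat => runs load a a a runs load runs a a runs Q cat a a cat cat a a a cat => runs load a a a runs load runs a a runs load S cat a a cat cat a a a cat => runs load a a a runs load runs a a runs load runs runs cat a a cat cat a a a cat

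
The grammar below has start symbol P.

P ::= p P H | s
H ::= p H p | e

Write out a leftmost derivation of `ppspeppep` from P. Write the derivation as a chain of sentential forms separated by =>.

P => pPH => ppPHH => ppsHH => ppspHpH => ppspepH => ppspeppHp => ppspeppep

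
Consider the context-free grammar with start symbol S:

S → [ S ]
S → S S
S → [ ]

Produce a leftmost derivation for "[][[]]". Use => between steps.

S => SS   [S → S S]
SS => []S   [S → [ ]]
[]S => [][S]   [S → [ S ]]
[][S] => [][[]]   [S → [ ]]

S => SS => []S => [][S] => [][[]]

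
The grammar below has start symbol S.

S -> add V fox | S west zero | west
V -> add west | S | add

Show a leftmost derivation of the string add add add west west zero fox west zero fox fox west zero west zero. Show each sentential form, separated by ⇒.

S ⇒ S west zero   [S -> S west zero]
S west zero ⇒ S west zero west zero   [S -> S west zero]
S west zero west zero ⇒ add V fox west zero west zero   [S -> add V fox]
add V fox west zero west zero ⇒ add S fox west zero west zero   [V -> S]
add S fox west zero west zero ⇒ add add V fox fox west zero west zero   [S -> add V fox]
add add V fox fox west zero west zero ⇒ add add S fox fox west zero west zero   [V -> S]
add add S fox fox west zero west zero ⇒ add add S west zero fox fox west zero west zero   [S -> S west zero]
add add S west zero fox fox west zero west zero ⇒ add add add V fox west zero fox fox west zero west zero   [S -> add V fox]
add add add V fox west zero fox fox west zero west zero ⇒ add add add S fox west zero fox fox west zero west zero   [V -> S]
add add add S fox west zero fox fox west zero west zero ⇒ add add add S west zero fox west zero fox fox west zero west zero   [S -> S west zero]
add add add S west zero fox west zero fox fox west zero west zero ⇒ add add add west west zero fox west zero fox fox west zero west zero   [S -> west]

S ⇒ S west zero ⇒ S west zero west zero ⇒ add V fox west zero west zero ⇒ add S fox west zero west zero ⇒ add add V fox fox west zero west zero ⇒ add add S fox fox west zero west zero ⇒ add add S west zero fox fox west zero west zero ⇒ add add add V fox west zero fox fox west zero west zero ⇒ add add add S fox west zero fox fox west zero west zero ⇒ add add add S west zero fox west zero fox fox west zero west zero ⇒ add add add west west zero fox west zero fox fox west zero west zero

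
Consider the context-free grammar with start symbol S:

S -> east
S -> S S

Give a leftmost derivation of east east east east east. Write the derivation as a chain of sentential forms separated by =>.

S => S S => S S S => S S S S => east S S S => east east S S => east east S S S => east east east S S => east east east east S => east east east east east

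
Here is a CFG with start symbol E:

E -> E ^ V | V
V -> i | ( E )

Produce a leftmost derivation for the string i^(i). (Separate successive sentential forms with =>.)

E => E^V   [E -> E ^ V]
E^V => V^V   [E -> V]
V^V => i^V   [V -> i]
i^V => i^(E)   [V -> ( E )]
i^(E) => i^(V)   [E -> V]
i^(V) => i^(i)   [V -> i]

E => E^V => V^V => i^V => i^(E) => i^(V) => i^(i)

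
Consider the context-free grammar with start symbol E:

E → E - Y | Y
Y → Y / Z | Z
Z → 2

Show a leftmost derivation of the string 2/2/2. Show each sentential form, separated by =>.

E => Y   [E → Y]
Y => Y/Z   [Y → Y / Z]
Y/Z => Y/Z/Z   [Y → Y / Z]
Y/Z/Z => Z/Z/Z   [Y → Z]
Z/Z/Z => 2/Z/Z   [Z → 2]
2/Z/Z => 2/2/Z   [Z → 2]
2/2/Z => 2/2/2   [Z → 2]

E => Y => Y/Z => Y/Z/Z => Z/Z/Z => 2/Z/Z => 2/2/Z => 2/2/2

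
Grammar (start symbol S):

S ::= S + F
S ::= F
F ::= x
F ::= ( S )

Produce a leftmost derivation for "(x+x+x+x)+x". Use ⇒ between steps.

S ⇒ S+F ⇒ F+F ⇒ (S)+F ⇒ (S+F)+F ⇒ (S+F+F)+F ⇒ (S+F+F+F)+F ⇒ (F+F+F+F)+F ⇒ (x+F+F+F)+F ⇒ (x+x+F+F)+F ⇒ (x+x+x+F)+F ⇒ (x+x+x+x)+F ⇒ (x+x+x+x)+x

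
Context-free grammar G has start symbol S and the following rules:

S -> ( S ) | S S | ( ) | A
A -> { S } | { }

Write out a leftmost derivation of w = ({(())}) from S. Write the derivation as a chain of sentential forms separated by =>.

S => (S) => (A) => ({S}) => ({(S)}) => ({(())})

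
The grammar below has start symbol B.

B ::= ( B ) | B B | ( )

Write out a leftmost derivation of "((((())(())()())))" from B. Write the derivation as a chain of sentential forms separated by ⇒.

B ⇒ (B) ⇒ ((B)) ⇒ (((B))) ⇒ (((BB))) ⇒ (((BBB))) ⇒ ((((B)BB))) ⇒ ((((())BB))) ⇒ ((((())BBB))) ⇒ ((((())(B)BB))) ⇒ ((((())(())BB))) ⇒ ((((())(())()B))) ⇒ ((((())(())()())))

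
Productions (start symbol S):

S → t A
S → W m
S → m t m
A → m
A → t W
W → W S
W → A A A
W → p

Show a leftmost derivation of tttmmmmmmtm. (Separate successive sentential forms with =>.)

S => tA => ttW => ttWS => ttAAAS => tttWAAS => tttAAAAAS => tttmAAAAS => tttmmAAAS => tttmmmAAS => tttmmmmAS => tttmmmmmS => tttmmmmmmtm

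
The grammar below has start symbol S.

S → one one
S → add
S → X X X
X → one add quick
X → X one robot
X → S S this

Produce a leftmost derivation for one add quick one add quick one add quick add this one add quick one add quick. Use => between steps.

S => X X X   [S → X X X]
X X X => S S this X X   [X → S S this]
S S this X X => X X X S this X X   [S → X X X]
X X X S this X X => one add quick X X S this X X   [X → one add quick]
one add quick X X S this X X => one add quick one add quick X S this X X   [X → one add quick]
one add quick one add quick X S this X X => one add quick one add quick one add quick S this X X   [X → one add quick]
one add quick one add quick one add quick S this X X => one add quick one add quick one add quick add this X X   [S → add]
one add quick one add quick one add quick add this X X => one add quick one add quick one add quick add this one add quick X   [X → one add quick]
one add quick one add quick one add quick add this one add quick X => one add quick one add quick one add quick add this one add quick one add quick   [X → one add quick]

S => X X X => S S this X X => X X X S this X X => one add quick X X S this X X => one add quick one add quick X S this X X => one add quick one add quick one add quick S this X X => one add quick one add quick one add quick add this X X => one add quick one add quick one add quick add this one add quick X => one add quick one add quick one add quick add this one add quick one add quick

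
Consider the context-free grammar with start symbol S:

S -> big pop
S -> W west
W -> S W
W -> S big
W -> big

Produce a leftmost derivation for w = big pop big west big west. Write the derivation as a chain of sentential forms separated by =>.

S => W west => S W west => big pop W west => big pop S big west => big pop W west big west => big pop big west big west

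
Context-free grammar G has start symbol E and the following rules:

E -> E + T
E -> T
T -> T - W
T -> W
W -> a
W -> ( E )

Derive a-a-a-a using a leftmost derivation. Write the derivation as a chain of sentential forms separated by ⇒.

E⇒T⇒T-W⇒T-W-W⇒T-W-W-W⇒W-W-W-W⇒a-W-W-W⇒a-a-W-W⇒a-a-a-W⇒a-a-a-a

E ⇒ T   [E -> T]
T ⇒ T-W   [T -> T - W]
T-W ⇒ T-W-W   [T -> T - W]
T-W-W ⇒ T-W-W-W   [T -> T - W]
T-W-W-W ⇒ W-W-W-W   [T -> W]
W-W-W-W ⇒ a-W-W-W   [W -> a]
a-W-W-W ⇒ a-a-W-W   [W -> a]
a-a-W-W ⇒ a-a-a-W   [W -> a]
a-a-a-W ⇒ a-a-a-a   [W -> a]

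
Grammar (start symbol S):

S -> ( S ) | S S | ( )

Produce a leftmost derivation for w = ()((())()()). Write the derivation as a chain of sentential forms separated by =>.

S => SS   [S -> S S]
SS => ()S   [S -> ( )]
()S => ()(S)   [S -> ( S )]
()(S) => ()(SS)   [S -> S S]
()(SS) => ()(SSS)   [S -> S S]
()(SSS) => ()((S)SS)   [S -> ( S )]
()((S)SS) => ()((())SS)   [S -> ( )]
()((())SS) => ()((())()S)   [S -> ( )]
()((())()S) => ()((())()())   [S -> ( )]

S => SS => ()S => ()(S) => ()(SS) => ()(SSS) => ()((S)SS) => ()((())SS) => ()((())()S) => ()((())()())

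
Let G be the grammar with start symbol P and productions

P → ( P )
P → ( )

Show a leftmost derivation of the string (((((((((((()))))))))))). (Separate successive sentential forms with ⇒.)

P ⇒ (P)   [P → ( P )]
(P) ⇒ ((P))   [P → ( P )]
((P)) ⇒ (((P)))   [P → ( P )]
(((P))) ⇒ ((((P))))   [P → ( P )]
((((P)))) ⇒ (((((P)))))   [P → ( P )]
(((((P))))) ⇒ ((((((P))))))   [P → ( P )]
((((((P)))))) ⇒ (((((((P)))))))   [P → ( P )]
(((((((P))))))) ⇒ ((((((((P))))))))   [P → ( P )]
((((((((P)))))))) ⇒ (((((((((P)))))))))   [P → ( P )]
(((((((((P))))))))) ⇒ ((((((((((P))))))))))   [P → ( P )]
((((((((((P)))))))))) ⇒ (((((((((((P)))))))))))   [P → ( P )]
(((((((((((P))))))))))) ⇒ (((((((((((())))))))))))   [P → ( )]

P ⇒ (P) ⇒ ((P)) ⇒ (((P))) ⇒ ((((P)))) ⇒ (((((P))))) ⇒ ((((((P)))))) ⇒ (((((((P))))))) ⇒ ((((((((P)))))))) ⇒ (((((((((P))))))))) ⇒ ((((((((((P)))))))))) ⇒ (((((((((((P))))))))))) ⇒ (((((((((((())))))))))))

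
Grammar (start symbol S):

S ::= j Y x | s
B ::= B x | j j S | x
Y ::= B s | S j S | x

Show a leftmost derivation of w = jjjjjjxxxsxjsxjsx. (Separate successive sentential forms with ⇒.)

S ⇒ jYx ⇒ jSjSx ⇒ jjYxjSx ⇒ jjSjSxjSx ⇒ jjjYxjSxjSx ⇒ jjjBsxjSxjSx ⇒ jjjBxsxjSxjSx ⇒ jjjjjSxsxjSxjSx ⇒ jjjjjjYxxsxjSxjSx ⇒ jjjjjjxxxsxjSxjSx ⇒ jjjjjjxxxsxjsxjSx ⇒ jjjjjjxxxsxjsxjsx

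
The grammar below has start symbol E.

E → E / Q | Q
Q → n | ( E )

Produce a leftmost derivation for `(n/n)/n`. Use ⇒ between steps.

E⇒E/Q⇒Q/Q⇒(E)/Q⇒(E/Q)/Q⇒(Q/Q)/Q⇒(n/Q)/Q⇒(n/n)/Q⇒(n/n)/n

E ⇒ E/Q   [E → E / Q]
E/Q ⇒ Q/Q   [E → Q]
Q/Q ⇒ (E)/Q   [Q → ( E )]
(E)/Q ⇒ (E/Q)/Q   [E → E / Q]
(E/Q)/Q ⇒ (Q/Q)/Q   [E → Q]
(Q/Q)/Q ⇒ (n/Q)/Q   [Q → n]
(n/Q)/Q ⇒ (n/n)/Q   [Q → n]
(n/n)/Q ⇒ (n/n)/n   [Q → n]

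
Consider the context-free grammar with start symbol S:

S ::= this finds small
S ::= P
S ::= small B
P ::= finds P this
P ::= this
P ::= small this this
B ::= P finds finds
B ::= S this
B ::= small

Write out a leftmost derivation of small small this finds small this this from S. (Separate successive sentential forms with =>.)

S => small B => small S this => small small B this => small small S this this => small small this finds small this this

S => small B   [S ::= small B]
small B => small S this   [B ::= S this]
small S this => small small B this   [S ::= small B]
small small B this => small small S this this   [B ::= S this]
small small S this this => small small this finds small this this   [S ::= this finds small]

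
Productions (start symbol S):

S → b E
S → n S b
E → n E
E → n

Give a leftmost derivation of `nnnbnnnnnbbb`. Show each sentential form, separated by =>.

S => nSb => nnSbb => nnnSbbb => nnnbEbbb => nnnbnEbbb => nnnbnnEbbb => nnnbnnnEbbb => nnnbnnnnEbbb => nnnbnnnnnbbb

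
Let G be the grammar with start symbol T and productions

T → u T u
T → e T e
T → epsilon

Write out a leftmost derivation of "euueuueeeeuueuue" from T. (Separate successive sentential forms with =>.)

T => eTe => euTue => euuTuue => euueTeuue => euueuTueuue => euueuuTuueuue => euueuueTeuueuue => euueuueeTeeuueuue => euueuueeeeuueuue

T => eTe   [T → e T e]
eTe => euTue   [T → u T u]
euTue => euuTuue   [T → u T u]
euuTuue => euueTeuue   [T → e T e]
euueTeuue => euueuTueuue   [T → u T u]
euueuTueuue => euueuuTuueuue   [T → u T u]
euueuuTuueuue => euueuueTeuueuue   [T → e T e]
euueuueTeuueuue => euueuueeTeeuueuue   [T → e T e]
euueuueeTeeuueuue => euueuueeeeuueuue   [T → epsilon]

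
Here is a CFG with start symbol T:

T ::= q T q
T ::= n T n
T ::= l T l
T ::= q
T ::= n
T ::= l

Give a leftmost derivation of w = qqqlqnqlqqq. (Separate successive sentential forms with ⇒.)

T ⇒ qTq ⇒ qqTqq ⇒ qqqTqqq ⇒ qqqlTlqqq ⇒ qqqlqTqlqqq ⇒ qqqlqnqlqqq

T ⇒ qTq   [T ::= q T q]
qTq ⇒ qqTqq   [T ::= q T q]
qqTqq ⇒ qqqTqqq   [T ::= q T q]
qqqTqqq ⇒ qqqlTlqqq   [T ::= l T l]
qqqlTlqqq ⇒ qqqlqTqlqqq   [T ::= q T q]
qqqlqTqlqqq ⇒ qqqlqnqlqqq   [T ::= n]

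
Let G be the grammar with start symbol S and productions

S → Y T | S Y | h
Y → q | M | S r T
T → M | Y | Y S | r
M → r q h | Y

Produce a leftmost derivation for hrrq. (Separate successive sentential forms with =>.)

S => YT => SrTT => hrTT => hrrT => hrrY => hrrq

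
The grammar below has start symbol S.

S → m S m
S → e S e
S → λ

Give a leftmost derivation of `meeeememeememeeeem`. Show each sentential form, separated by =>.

S=>mSm=>meSem=>meeSeem=>meeeSeeem=>meeeeSeeeem=>meeeemSmeeeem=>meeeemeSemeeeem=>meeeememSmemeeeem=>meeeememeSememeeeem=>meeeememeememeeeem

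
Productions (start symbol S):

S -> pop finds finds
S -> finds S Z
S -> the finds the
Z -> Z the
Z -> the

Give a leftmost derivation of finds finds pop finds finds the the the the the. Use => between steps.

S => finds S Z => finds finds S Z Z => finds finds pop finds finds Z Z => finds finds pop finds finds the Z => finds finds pop finds finds the Z the => finds finds pop finds finds the Z the the => finds finds pop finds finds the Z the the the => finds finds pop finds finds the the the the the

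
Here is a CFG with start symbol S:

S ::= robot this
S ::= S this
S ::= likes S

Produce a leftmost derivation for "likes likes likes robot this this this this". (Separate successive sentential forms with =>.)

S => S this   [S ::= S this]
S this => likes S this   [S ::= likes S]
likes S this => likes S this this   [S ::= S this]
likes S this this => likes likes S this this   [S ::= likes S]
likes likes S this this => likes likes likes S this this   [S ::= likes S]
likes likes likes S this this => likes likes likes S this this this   [S ::= S this]
likes likes likes S this this this => likes likes likes robot this this this this   [S ::= robot this]

S => S this => likes S this => likes S this this => likes likes S this this => likes likes likes S this this => likes likes likes S this this this => likes likes likes robot this this this this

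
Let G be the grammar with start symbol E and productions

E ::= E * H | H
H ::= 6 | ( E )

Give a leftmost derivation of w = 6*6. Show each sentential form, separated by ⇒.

E ⇒ E*H   [E ::= E * H]
E*H ⇒ H*H   [E ::= H]
H*H ⇒ 6*H   [H ::= 6]
6*H ⇒ 6*6   [H ::= 6]

E ⇒ E*H ⇒ H*H ⇒ 6*H ⇒ 6*6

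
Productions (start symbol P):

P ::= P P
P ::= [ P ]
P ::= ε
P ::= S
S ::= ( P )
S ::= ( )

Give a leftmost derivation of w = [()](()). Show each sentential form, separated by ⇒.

P ⇒ PP ⇒ [P]P ⇒ [S]P ⇒ [()]P ⇒ [()]S ⇒ [()](P) ⇒ [()](S) ⇒ [()](())

P ⇒ PP   [P ::= P P]
PP ⇒ [P]P   [P ::= [ P ]]
[P]P ⇒ [S]P   [P ::= S]
[S]P ⇒ [()]P   [S ::= ( )]
[()]P ⇒ [()]S   [P ::= S]
[()]S ⇒ [()](P)   [S ::= ( P )]
[()](P) ⇒ [()](S)   [P ::= S]
[()](S) ⇒ [()](())   [S ::= ( )]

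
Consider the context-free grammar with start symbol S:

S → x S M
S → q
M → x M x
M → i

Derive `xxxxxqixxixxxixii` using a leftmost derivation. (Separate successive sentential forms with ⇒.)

S ⇒ xSM ⇒ xxSMM ⇒ xxxSMMM ⇒ xxxxSMMMM ⇒ xxxxxSMMMMM ⇒ xxxxxqMMMMM ⇒ xxxxxqiMMMM ⇒ xxxxxqixMxMMM ⇒ xxxxxqixxMxxMMM ⇒ xxxxxqixxixxMMM ⇒ xxxxxqixxixxxMxMM ⇒ xxxxxqixxixxxixMM ⇒ xxxxxqixxixxxixiM ⇒ xxxxxqixxixxxixii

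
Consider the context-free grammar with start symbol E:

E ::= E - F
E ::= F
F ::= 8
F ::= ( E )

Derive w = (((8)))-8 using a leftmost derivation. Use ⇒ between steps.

E ⇒ E-F   [E ::= E - F]
E-F ⇒ F-F   [E ::= F]
F-F ⇒ (E)-F   [F ::= ( E )]
(E)-F ⇒ (F)-F   [E ::= F]
(F)-F ⇒ ((E))-F   [F ::= ( E )]
((E))-F ⇒ ((F))-F   [E ::= F]
((F))-F ⇒ (((E)))-F   [F ::= ( E )]
(((E)))-F ⇒ (((F)))-F   [E ::= F]
(((F)))-F ⇒ (((8)))-F   [F ::= 8]
(((8)))-F ⇒ (((8)))-8   [F ::= 8]

E ⇒ E-F ⇒ F-F ⇒ (E)-F ⇒ (F)-F ⇒ ((E))-F ⇒ ((F))-F ⇒ (((E)))-F ⇒ (((F)))-F ⇒ (((8)))-F ⇒ (((8)))-8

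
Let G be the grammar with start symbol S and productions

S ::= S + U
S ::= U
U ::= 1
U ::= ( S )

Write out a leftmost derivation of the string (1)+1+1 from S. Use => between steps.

S => S+U   [S ::= S + U]
S+U => S+U+U   [S ::= S + U]
S+U+U => U+U+U   [S ::= U]
U+U+U => (S)+U+U   [U ::= ( S )]
(S)+U+U => (U)+U+U   [S ::= U]
(U)+U+U => (1)+U+U   [U ::= 1]
(1)+U+U => (1)+1+U   [U ::= 1]
(1)+1+U => (1)+1+1   [U ::= 1]

S => S+U => S+U+U => U+U+U => (S)+U+U => (U)+U+U => (1)+U+U => (1)+1+U => (1)+1+1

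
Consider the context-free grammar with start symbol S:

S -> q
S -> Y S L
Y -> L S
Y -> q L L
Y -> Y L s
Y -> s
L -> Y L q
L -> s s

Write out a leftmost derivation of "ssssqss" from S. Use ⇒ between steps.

S⇒YSL⇒YLsSL⇒sLsSL⇒ssssSL⇒ssssqL⇒ssssqss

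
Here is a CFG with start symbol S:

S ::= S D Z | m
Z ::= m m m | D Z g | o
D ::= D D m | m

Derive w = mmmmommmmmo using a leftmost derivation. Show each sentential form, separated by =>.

S => SDZ   [S ::= S D Z]
SDZ => SDZDZ   [S ::= S D Z]
SDZDZ => SDZDZDZ   [S ::= S D Z]
SDZDZDZ => mDZDZDZ   [S ::= m]
mDZDZDZ => mDDmZDZDZ   [D ::= D D m]
mDDmZDZDZ => mmDmZDZDZ   [D ::= m]
mmDmZDZDZ => mmmmZDZDZ   [D ::= m]
mmmmZDZDZ => mmmmoDZDZ   [Z ::= o]
mmmmoDZDZ => mmmmomZDZ   [D ::= m]
mmmmomZDZ => mmmmommmmDZ   [Z ::= m m m]
mmmmommmmDZ => mmmmommmmmZ   [D ::= m]
mmmmommmmmZ => mmmmommmmmo   [Z ::= o]

S => SDZ => SDZDZ => SDZDZDZ => mDZDZDZ => mDDmZDZDZ => mmDmZDZDZ => mmmmZDZDZ => mmmmoDZDZ => mmmmomZDZ => mmmmommmmDZ => mmmmommmmmZ => mmmmommmmmo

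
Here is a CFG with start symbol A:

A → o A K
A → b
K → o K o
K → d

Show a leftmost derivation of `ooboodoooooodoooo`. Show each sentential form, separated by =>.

A => oAK => ooAKK => oobKK => ooboKoK => oobooKooK => ooboodooK => ooboodoooKo => ooboodooooKoo => ooboodoooooKooo => ooboodooooooKoooo => ooboodoooooodoooo

A => oAK   [A → o A K]
oAK => ooAKK   [A → o A K]
ooAKK => oobKK   [A → b]
oobKK => ooboKoK   [K → o K o]
ooboKoK => oobooKooK   [K → o K o]
oobooKooK => ooboodooK   [K → d]
ooboodooK => ooboodoooKo   [K → o K o]
ooboodoooKo => ooboodooooKoo   [K → o K o]
ooboodooooKoo => ooboodoooooKooo   [K → o K o]
ooboodoooooKooo => ooboodooooooKoooo   [K → o K o]
ooboodooooooKoooo => ooboodoooooodoooo   [K → d]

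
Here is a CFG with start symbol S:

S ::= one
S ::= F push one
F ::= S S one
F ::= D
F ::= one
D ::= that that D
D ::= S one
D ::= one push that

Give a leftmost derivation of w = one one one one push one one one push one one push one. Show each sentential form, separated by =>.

S => F push one   [S ::= F push one]
F push one => S S one push one   [F ::= S S one]
S S one push one => one S one push one   [S ::= one]
one S one push one => one F push one one push one   [S ::= F push one]
one F push one one push one => one S S one push one one push one   [F ::= S S one]
one S S one push one one push one => one F push one S one push one one push one   [S ::= F push one]
one F push one S one push one one push one => one S S one push one S one push one one push one   [F ::= S S one]
one S S one push one S one push one one push one => one one S one push one S one push one one push one   [S ::= one]
one one S one push one S one push one one push one => one one one one push one S one push one one push one   [S ::= one]
one one one one push one S one push one one push one => one one one one push one one one push one one push one   [S ::= one]

S => F push one => S S one push one => one S one push one => one F push one one push one => one S S one push one one push one => one F push one S one push one one push one => one S S one push one S one push one one push one => one one S one push one S one push one one push one => one one one one push one S one push one one push one => one one one one push one one one push one one push one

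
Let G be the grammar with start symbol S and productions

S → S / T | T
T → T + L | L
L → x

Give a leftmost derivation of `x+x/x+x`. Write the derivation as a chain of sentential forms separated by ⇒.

S ⇒ S/T ⇒ T/T ⇒ T+L/T ⇒ L+L/T ⇒ x+L/T ⇒ x+x/T ⇒ x+x/T+L ⇒ x+x/L+L ⇒ x+x/x+L ⇒ x+x/x+x

S ⇒ S/T   [S → S / T]
S/T ⇒ T/T   [S → T]
T/T ⇒ T+L/T   [T → T + L]
T+L/T ⇒ L+L/T   [T → L]
L+L/T ⇒ x+L/T   [L → x]
x+L/T ⇒ x+x/T   [L → x]
x+x/T ⇒ x+x/T+L   [T → T + L]
x+x/T+L ⇒ x+x/L+L   [T → L]
x+x/L+L ⇒ x+x/x+L   [L → x]
x+x/x+L ⇒ x+x/x+x   [L → x]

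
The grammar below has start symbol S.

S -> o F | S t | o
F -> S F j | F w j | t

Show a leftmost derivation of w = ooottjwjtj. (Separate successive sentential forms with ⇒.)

S ⇒ oF ⇒ oSFj ⇒ ooFFj ⇒ ooFwjFj ⇒ ooSFjwjFj ⇒ oooFFjwjFj ⇒ oootFjwjFj ⇒ ooottjwjFj ⇒ ooottjwjtj

S ⇒ oF   [S -> o F]
oF ⇒ oSFj   [F -> S F j]
oSFj ⇒ ooFFj   [S -> o F]
ooFFj ⇒ ooFwjFj   [F -> F w j]
ooFwjFj ⇒ ooSFjwjFj   [F -> S F j]
ooSFjwjFj ⇒ oooFFjwjFj   [S -> o F]
oooFFjwjFj ⇒ oootFjwjFj   [F -> t]
oootFjwjFj ⇒ ooottjwjFj   [F -> t]
ooottjwjFj ⇒ ooottjwjtj   [F -> t]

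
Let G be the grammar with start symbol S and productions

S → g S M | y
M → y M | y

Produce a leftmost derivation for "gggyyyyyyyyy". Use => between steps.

S => gSM => ggSMM => gggSMMM => gggyMMM => gggyyMMM => gggyyyMMM => gggyyyyMMM => gggyyyyyMM => gggyyyyyyMM => gggyyyyyyyM => gggyyyyyyyyM => gggyyyyyyyyy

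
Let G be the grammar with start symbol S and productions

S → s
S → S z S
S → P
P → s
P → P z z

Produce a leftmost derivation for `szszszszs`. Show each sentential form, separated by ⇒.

S ⇒ SzS ⇒ SzSzS ⇒ SzSzSzS ⇒ SzSzSzSzS ⇒ szSzSzSzS ⇒ szszSzSzS ⇒ szszszSzS ⇒ szszszszS ⇒ szszszszs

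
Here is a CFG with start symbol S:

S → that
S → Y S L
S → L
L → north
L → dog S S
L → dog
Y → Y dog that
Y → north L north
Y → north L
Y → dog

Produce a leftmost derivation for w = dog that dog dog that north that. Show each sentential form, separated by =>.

S => Y S L   [S → Y S L]
Y S L => dog S L   [Y → dog]
dog S L => dog that L   [S → that]
dog that L => dog that dog S S   [L → dog S S]
dog that dog S S => dog that dog Y S L S   [S → Y S L]
dog that dog Y S L S => dog that dog dog S L S   [Y → dog]
dog that dog dog S L S => dog that dog dog that L S   [S → that]
dog that dog dog that L S => dog that dog dog that north S   [L → north]
dog that dog dog that north S => dog that dog dog that north that   [S → that]

S => Y S L => dog S L => dog that L => dog that dog S S => dog that dog Y S L S => dog that dog dog S L S => dog that dog dog that L S => dog that dog dog that north S => dog that dog dog that north that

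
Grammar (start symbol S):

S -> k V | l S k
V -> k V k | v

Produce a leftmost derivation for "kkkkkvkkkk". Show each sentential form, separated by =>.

S => kV => kkVk => kkkVkk => kkkkVkkk => kkkkkVkkkk => kkkkkvkkkk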